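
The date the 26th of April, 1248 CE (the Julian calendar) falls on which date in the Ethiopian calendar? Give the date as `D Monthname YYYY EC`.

1 Ginbot 1240 EC

Both dates share Julian Day Number 2177006; in the Ethiopian calendar that is 1 Ginbot 1240 EC.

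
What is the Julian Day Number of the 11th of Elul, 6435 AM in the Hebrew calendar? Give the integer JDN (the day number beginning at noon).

2698320

In the Gregorian calendar the same day is 25 August 2675.
JDN 2299161 is 15 October 1582 CE (Gregorian); the target day is +399159 days from there, so JDN = 2698320.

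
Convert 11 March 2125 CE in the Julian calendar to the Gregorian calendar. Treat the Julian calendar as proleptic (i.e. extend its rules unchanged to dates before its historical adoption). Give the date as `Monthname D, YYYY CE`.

For dates in this range the Gregorian date is 14 days ahead of the Julian.
11 March 2125 Julian + 14 days → 25 March 2125 Gregorian.

March 25, 2125 CE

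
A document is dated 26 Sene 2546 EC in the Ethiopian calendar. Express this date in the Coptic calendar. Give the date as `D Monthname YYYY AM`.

26 Paoni 2270 AM

Julian Day Number of the source date = 2654077.
Converting JDN 2654077 to the Coptic calendar gives 26 Paoni 2270 AM.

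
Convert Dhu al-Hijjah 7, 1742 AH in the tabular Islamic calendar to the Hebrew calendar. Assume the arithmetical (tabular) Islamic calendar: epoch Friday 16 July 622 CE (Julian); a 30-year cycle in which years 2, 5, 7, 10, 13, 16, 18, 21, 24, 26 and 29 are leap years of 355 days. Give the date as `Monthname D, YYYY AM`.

Both dates share Julian Day Number 2565723; in the Hebrew calendar that is 7 Av 6072 AM.

Av 7, 6072 AM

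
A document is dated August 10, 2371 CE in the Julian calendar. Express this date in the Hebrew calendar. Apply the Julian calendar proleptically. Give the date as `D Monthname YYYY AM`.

Julian Day Number of the source date = 2587287.
Converting JDN 2587287 to the Hebrew calendar gives 14 Elul 6131 AM.

14 Elul 6131 AM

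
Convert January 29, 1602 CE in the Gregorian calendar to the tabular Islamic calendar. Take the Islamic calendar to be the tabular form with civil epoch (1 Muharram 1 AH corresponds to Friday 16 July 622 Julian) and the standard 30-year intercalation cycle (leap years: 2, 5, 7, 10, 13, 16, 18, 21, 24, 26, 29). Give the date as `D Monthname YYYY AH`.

5 Sha'ban 1010 AH

Julian Day Number of the source date = 2306207.
Converting JDN 2306207 to the tabular Islamic calendar gives 5 Sha'ban 1010 AH.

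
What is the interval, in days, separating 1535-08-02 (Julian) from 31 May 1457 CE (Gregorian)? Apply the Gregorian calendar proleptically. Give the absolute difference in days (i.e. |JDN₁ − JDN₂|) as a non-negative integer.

First date → JDN 2281930; second date → JDN 2253369.
The interval is |2281930 − 2253369| = 28561 days.

28561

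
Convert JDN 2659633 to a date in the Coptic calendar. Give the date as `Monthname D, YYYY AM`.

Thout 8, 2286 AM

JDN 2659633 is 22 September 2569 in the Gregorian calendar.
In the Coptic calendar that day is Thout 8, 2286 AM.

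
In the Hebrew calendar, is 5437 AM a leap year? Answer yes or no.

yes

Hebrew year 5437 is year 3 of its 19-year Metonic cycle; leap years are at positions 3, 6, 8, 11, 14, 17, 19, so it is a leap year (13 months).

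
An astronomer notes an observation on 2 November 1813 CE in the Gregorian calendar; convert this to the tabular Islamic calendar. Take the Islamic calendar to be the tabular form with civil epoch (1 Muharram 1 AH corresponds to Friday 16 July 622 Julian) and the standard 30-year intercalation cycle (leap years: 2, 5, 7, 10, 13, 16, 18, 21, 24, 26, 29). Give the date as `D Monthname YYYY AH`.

Julian Day Number of the source date = 2383550.
Converting JDN 2383550 to the tabular Islamic calendar gives 8 Dhu al-Qa'dah 1228 AH.

8 Dhu al-Qa'dah 1228 AH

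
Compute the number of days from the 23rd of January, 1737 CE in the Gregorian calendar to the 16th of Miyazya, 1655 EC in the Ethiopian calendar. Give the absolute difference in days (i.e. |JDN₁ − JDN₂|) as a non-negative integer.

JDN of the first date = 2355509.
JDN of the second date = 2328569.
|2328569 − 2355509| = 26940.

26940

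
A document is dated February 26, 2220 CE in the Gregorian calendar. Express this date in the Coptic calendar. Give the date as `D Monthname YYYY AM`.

Julian Day Number of the source date = 2531954.
Converting JDN 2531954 to the Coptic calendar gives 16 Meshir 1936 AM.

16 Meshir 1936 AM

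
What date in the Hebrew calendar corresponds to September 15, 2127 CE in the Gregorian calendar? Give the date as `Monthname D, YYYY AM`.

Julian Day Number of the source date = 2498188.
Converting JDN 2498188 to the Hebrew calendar gives 8 Tishrei 5888 AM.

Tishrei 8, 5888 AM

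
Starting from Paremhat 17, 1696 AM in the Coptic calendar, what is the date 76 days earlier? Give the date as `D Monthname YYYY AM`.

1 Tobi 1696 AM

The starting date is JDN 2444325; 2444325 − 76 = 2444249.
JDN 2444249 corresponds to 1 Tobi 1696 AM.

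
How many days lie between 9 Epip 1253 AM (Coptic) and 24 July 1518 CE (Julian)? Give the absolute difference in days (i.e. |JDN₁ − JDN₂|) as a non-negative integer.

First date → JDN 2282631; second date → JDN 2275712.
The interval is |2282631 − 2275712| = 6919 days.

6919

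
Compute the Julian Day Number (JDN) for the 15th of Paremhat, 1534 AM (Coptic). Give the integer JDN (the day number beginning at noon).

2385152

In the Gregorian calendar the same day is 23 March 1818.
JDN 2451545 is 1 January 2000 CE (Gregorian); the target day is −66393 days from there, so JDN = 2385152.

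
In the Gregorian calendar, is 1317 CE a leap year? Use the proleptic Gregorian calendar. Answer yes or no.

no

1317 is not divisible by 4, so it is a common year.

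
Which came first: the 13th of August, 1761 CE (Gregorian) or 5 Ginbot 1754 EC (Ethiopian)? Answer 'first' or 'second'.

first

Converting both to JDN: 2364477 vs 2364748; the smaller is the first.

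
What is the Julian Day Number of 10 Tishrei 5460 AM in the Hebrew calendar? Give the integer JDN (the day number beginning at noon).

2341883

Equivalently 3 October 1699 (Gregorian).
JDN 2400001 is 17 November 1858 CE (Gregorian), MJD 0; the target day is −58118 days from there, so JDN = 2341883.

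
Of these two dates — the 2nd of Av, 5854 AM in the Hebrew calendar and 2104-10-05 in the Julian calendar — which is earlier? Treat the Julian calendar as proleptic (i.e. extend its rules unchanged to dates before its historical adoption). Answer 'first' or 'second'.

first

First date → JDN 2486074; second date → JDN 2489822.
JDN 2486074 < JDN 2489822, so the first date is earlier.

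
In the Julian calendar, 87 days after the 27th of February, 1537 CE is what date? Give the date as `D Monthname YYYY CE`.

The starting date is JDN 2282505; 2282505 + 87 = 2282592.
JDN 2282592 corresponds to 25 May 1537 CE.

25 May 1537 CE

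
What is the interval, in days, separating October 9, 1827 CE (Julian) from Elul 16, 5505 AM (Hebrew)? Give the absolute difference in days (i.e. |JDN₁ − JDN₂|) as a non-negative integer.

JDN of the first date = 2388651.
JDN of the second date = 2358664.
|2358664 − 2388651| = 29987.

29987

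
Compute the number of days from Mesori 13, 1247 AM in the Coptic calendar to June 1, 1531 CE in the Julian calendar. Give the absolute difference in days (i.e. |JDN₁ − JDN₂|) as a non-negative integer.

JDN of the first date = 2280473.
JDN of the second date = 2280407.
|2280407 − 2280473| = 66.

66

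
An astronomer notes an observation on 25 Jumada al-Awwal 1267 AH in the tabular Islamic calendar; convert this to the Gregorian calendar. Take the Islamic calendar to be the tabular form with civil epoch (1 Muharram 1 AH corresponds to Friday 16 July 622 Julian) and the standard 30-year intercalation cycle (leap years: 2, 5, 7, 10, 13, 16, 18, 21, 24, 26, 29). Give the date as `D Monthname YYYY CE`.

Julian Day Number of the source date = 2397210.
Converting JDN 2397210 to the Gregorian calendar gives 28 March 1851 CE.

28 March 1851 CE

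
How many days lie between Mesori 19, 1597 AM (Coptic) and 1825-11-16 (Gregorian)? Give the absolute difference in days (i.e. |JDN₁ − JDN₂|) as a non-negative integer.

JDN of the first date = 2408317.
JDN of the second date = 2387947.
|2387947 − 2408317| = 20370.

20370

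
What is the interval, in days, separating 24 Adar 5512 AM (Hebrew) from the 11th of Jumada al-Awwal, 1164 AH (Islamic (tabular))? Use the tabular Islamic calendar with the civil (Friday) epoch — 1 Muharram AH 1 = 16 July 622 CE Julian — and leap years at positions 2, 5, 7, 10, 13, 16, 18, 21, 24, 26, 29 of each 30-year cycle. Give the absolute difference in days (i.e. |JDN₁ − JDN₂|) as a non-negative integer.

338

JDN of the first date = 2361034.
JDN of the second date = 2360696.
|2360696 − 2361034| = 338.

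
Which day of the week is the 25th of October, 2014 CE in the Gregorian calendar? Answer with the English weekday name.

Saturday

Since JDN mod 7 = 5 (0 = Monday), the day is Saturday.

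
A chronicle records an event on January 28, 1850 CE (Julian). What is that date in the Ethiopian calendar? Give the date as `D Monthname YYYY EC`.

Both dates share Julian Day Number 2396798; in the Ethiopian calendar that is 3 Yekatit 1842 EC.

3 Yekatit 1842 EC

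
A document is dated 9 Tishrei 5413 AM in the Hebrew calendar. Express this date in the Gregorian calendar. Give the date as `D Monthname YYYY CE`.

Julian Day Number of the source date = 2324695.
Converting JDN 2324695 to the Gregorian calendar gives 11 September 1652 CE.

11 September 1652 CE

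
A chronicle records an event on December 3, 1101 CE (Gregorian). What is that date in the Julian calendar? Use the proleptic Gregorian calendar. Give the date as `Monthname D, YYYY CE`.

At this point the Julian calendar is 7 days behind the Gregorian.
3 December 1101 Gregorian − 7 days → 26 November 1101 Julian.

November 26, 1101 CE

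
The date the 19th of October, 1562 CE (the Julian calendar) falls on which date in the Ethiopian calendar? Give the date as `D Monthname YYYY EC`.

22 Tikimt 1555 EC

The source date corresponds to 29 October 1562 in the proleptic Gregorian calendar (JDN 2291870).
That day falls on 22 Tikimt 1555 EC in the Ethiopian calendar.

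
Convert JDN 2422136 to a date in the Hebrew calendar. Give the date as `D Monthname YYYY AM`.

The Gregorian equivalent of JDN 2422136 is 26 June 1919.
In the Hebrew calendar that day is 28 Sivan 5679 AM.

28 Sivan 5679 AM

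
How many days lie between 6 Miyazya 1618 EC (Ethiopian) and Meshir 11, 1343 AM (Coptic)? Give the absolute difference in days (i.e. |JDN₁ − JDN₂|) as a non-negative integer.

310

JDN of the first date = 2315045.
JDN of the second date = 2315355.
|2315355 − 2315045| = 310.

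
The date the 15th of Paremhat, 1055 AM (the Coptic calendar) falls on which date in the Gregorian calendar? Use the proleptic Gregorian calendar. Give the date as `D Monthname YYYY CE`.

19 March 1339 CE

Julian Day Number of the source date = 2210197.
Converting JDN 2210197 to the Gregorian calendar gives 19 March 1339 CE.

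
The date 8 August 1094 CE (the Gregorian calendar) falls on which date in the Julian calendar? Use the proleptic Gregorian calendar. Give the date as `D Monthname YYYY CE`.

At this point the Julian calendar is 6 days behind the Gregorian.
8 August 1094 Gregorian − 6 days → 2 August 1094 Julian.

2 August 1094 CE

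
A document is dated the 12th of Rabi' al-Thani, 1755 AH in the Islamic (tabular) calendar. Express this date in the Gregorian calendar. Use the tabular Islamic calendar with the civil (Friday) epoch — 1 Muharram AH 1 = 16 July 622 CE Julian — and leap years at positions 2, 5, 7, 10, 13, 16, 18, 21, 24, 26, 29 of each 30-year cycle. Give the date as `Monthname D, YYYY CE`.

Both dates share Julian Day Number 2570099; in the Gregorian calendar that is 4 August 2324 CE.

August 4, 2324 CE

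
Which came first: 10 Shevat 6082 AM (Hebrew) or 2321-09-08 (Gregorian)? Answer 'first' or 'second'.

First date → JDN 2569180; second date → JDN 2569038.
JDN 2569038 < JDN 2569180, so the second date is earlier.

second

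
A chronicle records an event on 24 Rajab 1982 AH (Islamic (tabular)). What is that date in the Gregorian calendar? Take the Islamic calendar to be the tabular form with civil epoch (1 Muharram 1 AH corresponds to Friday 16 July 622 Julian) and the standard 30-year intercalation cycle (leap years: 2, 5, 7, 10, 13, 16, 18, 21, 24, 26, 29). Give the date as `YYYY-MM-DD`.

2545-02-07

Julian Day Number of the source date = 2650640.
Converting JDN 2650640 to the Gregorian calendar gives 7 February 2545 CE.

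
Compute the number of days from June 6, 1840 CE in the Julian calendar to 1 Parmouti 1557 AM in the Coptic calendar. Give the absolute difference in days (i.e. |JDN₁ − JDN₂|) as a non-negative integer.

294

JDN of the first date = 2393275.
JDN of the second date = 2393569.
|2393569 − 2393275| = 294.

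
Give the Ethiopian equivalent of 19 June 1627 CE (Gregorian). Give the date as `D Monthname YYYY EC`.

Julian Day Number of the source date = 2315479.
Converting JDN 2315479 to the Ethiopian calendar gives 15 Sene 1619 EC.

15 Sene 1619 EC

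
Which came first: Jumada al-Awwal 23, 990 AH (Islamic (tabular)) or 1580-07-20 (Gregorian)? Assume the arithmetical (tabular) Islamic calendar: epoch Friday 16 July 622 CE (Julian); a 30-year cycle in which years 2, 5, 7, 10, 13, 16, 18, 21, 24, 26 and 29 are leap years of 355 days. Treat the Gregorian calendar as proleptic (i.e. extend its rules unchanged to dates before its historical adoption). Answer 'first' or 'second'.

second

First date → JDN 2299049; second date → JDN 2298344.
JDN 2298344 < JDN 2299049, so the second date is earlier.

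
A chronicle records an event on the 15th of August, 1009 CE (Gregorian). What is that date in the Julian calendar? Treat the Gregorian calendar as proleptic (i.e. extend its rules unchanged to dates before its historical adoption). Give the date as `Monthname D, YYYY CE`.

August 9, 1009 CE

At this point the Julian calendar is 6 days behind the Gregorian.
15 August 1009 Gregorian − 6 days → 9 August 1009 Julian.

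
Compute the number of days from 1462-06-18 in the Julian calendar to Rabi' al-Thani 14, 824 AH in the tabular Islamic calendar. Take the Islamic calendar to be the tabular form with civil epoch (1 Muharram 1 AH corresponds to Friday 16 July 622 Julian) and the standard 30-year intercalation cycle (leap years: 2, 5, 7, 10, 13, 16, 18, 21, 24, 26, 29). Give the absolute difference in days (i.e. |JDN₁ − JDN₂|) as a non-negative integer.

15036

JDN of the first date = 2255222.
JDN of the second date = 2240186.
|2240186 − 2255222| = 15036.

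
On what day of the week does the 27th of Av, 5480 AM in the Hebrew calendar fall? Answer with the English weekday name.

Saturday

This is JDN 2349520 (31 August 1720 Gregorian).
JDN 2349520 mod 7 = 5, and JDN 0 was a Monday, so this is a Saturday.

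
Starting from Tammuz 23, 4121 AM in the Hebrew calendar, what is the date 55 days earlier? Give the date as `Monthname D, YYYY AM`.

Iyar 27, 4121 AM

Counting 55 days back from JDN 1853107 reaches JDN 1853052, which is Iyar 27, 4121 AM.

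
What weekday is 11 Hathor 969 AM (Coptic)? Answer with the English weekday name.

Thursday

In the proleptic Gregorian calendar this is 14 November 1252 (JDN 2178662).
Since JDN mod 7 = 3 (0 = Monday), the day is Thursday.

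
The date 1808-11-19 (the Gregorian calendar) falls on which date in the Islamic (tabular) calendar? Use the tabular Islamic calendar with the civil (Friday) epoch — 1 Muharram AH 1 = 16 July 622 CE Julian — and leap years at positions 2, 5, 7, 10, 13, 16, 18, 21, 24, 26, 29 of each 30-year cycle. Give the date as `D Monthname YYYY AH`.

Both dates share Julian Day Number 2381741; in the tabular Islamic calendar that is 30 Ramadan 1223 AH.

30 Ramadan 1223 AH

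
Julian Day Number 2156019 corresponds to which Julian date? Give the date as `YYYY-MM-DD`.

The proleptic Gregorian equivalent of JDN 2156019 is 17 November 1190.
In the Julian calendar that day is 1190-11-10.

1190-11-10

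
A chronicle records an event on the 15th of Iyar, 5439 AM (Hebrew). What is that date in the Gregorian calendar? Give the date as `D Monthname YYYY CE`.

27 April 1679 CE

Julian Day Number of the source date = 2334419.
Converting JDN 2334419 to the Gregorian calendar gives 27 April 1679 CE.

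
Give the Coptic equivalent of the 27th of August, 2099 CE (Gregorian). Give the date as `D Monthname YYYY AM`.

Julian Day Number of the source date = 2487943.
Converting JDN 2487943 to the Coptic calendar gives 21 Mesori 1815 AM.

21 Mesori 1815 AM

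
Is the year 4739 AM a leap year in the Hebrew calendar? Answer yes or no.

yes

Hebrew year 4739 is year 8 of its 19-year Metonic cycle; leap years are at positions 3, 6, 8, 11, 14, 17, 19, so it is a leap year (13 months).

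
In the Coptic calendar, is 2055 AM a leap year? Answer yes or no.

2055 mod 4 = 3; in the Coptic calendar a year is leap when year mod 4 = 3, so it is a leap year.

yes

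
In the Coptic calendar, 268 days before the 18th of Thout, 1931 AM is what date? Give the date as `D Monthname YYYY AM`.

The starting date is JDN 2529979; 2529979 − 268 = 2529711.
JDN 2529711 corresponds to 25 Koiak 1930 AM.

25 Koiak 1930 AM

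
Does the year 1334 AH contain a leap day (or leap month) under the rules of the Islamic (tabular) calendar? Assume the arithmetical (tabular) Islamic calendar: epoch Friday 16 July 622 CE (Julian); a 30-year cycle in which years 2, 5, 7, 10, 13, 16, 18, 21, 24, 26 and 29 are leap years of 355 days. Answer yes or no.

no

Year 1334 AH is year 14 of its 30-year cycle; leap positions are 2, 5, 7, 10, 13, 16, 18, 21, 24, 26, 29, so it is a common year (354 days).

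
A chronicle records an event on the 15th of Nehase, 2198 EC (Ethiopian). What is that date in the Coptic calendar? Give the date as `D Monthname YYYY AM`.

15 Mesori 1922 AM

Julian Day Number of the source date = 2527019.
Converting JDN 2527019 to the Coptic calendar gives 15 Mesori 1922 AM.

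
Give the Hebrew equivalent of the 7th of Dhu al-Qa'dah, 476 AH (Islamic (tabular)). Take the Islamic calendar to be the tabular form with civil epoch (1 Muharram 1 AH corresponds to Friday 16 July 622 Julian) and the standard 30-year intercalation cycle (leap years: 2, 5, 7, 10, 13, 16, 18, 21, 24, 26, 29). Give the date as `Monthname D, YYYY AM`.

Nisan 8, 4844 AM

Julian Day Number of the source date = 2117065.
Converting JDN 2117065 to the Hebrew calendar gives 8 Nisan 4844 AM.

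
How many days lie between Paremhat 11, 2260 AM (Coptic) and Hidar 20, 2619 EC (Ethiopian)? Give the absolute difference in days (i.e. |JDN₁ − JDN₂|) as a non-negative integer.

30204

JDN of the first date = 2650320.
JDN of the second date = 2680524.
|2680524 − 2650320| = 30204.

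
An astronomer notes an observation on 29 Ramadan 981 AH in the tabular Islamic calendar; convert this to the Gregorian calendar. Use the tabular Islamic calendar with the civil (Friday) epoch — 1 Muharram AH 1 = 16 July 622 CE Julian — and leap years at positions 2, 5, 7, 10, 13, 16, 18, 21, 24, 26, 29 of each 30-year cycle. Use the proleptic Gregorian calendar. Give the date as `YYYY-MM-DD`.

Both dates share Julian Day Number 2295983; in the Gregorian calendar that is 1 February 1574 CE.

1574-02-01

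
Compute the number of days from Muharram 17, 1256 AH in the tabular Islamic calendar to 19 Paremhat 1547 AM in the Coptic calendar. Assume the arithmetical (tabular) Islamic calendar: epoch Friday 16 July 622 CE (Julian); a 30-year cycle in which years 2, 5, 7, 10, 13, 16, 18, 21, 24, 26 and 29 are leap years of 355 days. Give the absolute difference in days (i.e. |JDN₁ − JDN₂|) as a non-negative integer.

First date → JDN 2393186; second date → JDN 2389904.
The interval is |2393186 − 2389904| = 3282 days.

3282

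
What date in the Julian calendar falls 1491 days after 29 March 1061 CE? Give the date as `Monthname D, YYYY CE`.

JDN of 29 March 1061 CE = 2108676.
2108676 + 1491 = 2110167.
JDN 2110167 in the Julian calendar is April 28, 1065 CE.

April 28, 1065 CE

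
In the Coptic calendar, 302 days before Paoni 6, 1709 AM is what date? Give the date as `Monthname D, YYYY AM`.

Mesori 9, 1708 AM

Counting 302 days back from JDN 2449152 reaches JDN 2448850, which is Mesori 9, 1708 AM.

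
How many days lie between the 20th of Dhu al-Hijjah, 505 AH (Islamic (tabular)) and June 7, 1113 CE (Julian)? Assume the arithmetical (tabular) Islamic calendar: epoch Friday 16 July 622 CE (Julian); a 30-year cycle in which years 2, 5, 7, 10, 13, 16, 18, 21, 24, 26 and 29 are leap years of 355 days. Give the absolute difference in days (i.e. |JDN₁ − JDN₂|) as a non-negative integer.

First date → JDN 2127385; second date → JDN 2127739.
The interval is |2127385 − 2127739| = 354 days.

354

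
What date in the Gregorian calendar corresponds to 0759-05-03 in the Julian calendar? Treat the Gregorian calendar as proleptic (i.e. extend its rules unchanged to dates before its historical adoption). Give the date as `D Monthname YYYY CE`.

7 May 759 CE

For dates in this range the Gregorian date is 4 days ahead of the Julian.
3 May 759 Julian + 4 days → 7 May 759 Gregorian.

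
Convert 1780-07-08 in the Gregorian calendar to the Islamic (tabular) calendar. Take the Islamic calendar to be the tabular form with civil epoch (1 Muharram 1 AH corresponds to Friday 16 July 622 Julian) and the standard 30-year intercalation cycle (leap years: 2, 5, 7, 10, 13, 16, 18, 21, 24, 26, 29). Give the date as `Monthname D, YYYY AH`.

Both dates share Julian Day Number 2371381; in the tabular Islamic calendar that is 6 Rajab 1194 AH.

Rajab 6, 1194 AH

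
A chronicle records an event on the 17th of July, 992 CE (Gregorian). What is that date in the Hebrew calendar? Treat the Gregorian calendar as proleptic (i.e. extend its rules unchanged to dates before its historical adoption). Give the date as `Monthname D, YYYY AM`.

Av 9, 4752 AM

Both dates share Julian Day Number 2083579; in the Hebrew calendar that is 9 Av 4752 AM.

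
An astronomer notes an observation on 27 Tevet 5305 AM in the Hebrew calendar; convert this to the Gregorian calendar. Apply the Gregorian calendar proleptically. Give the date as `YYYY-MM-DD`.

Julian Day Number of the source date = 2285380.
Converting JDN 2285380 to the Gregorian calendar gives 21 January 1545 CE.

1545-01-21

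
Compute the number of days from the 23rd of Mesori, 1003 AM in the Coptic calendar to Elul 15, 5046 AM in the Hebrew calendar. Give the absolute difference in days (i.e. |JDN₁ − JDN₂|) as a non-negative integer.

344

JDN of the first date = 2191362.
JDN of the second date = 2191018.
|2191018 − 2191362| = 344.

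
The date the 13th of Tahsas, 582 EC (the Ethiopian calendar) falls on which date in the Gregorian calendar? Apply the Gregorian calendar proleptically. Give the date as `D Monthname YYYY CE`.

11 December 589 CE

Julian Day Number of the source date = 1936533.
Converting JDN 1936533 to the Gregorian calendar gives 11 December 589 CE.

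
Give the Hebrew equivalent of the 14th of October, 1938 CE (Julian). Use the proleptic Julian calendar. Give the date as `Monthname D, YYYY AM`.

The source date corresponds to 27 October 1938 in the Gregorian calendar (JDN 2429199).
That day falls on 2 Cheshvan 5699 AM in the Hebrew calendar.

Cheshvan 2, 5699 AM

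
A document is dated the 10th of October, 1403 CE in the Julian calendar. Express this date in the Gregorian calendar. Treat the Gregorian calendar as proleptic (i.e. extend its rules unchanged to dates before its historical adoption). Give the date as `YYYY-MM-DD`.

1403-10-19

For dates in this range the Gregorian date is 9 days ahead of the Julian.
10 October 1403 Julian + 9 days → 19 October 1403 Gregorian.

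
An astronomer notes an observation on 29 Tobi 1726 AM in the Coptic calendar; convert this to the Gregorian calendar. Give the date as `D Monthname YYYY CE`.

6 February 2010 CE

Both dates share Julian Day Number 2455234; in the Gregorian calendar that is 6 February 2010 CE.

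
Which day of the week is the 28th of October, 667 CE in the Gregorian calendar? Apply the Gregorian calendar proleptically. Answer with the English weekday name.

Since JDN mod 7 = 0 (0 = Monday), the day is Monday.

Monday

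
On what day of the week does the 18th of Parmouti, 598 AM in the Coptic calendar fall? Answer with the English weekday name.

This is JDN 2043311 (17 April 882 Gregorian).
JDN 2043311 mod 7 = 4, and JDN 0 was a Monday, so this is a Friday.

Friday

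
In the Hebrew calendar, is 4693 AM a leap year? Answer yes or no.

yes

Hebrew year 4693 is year 19 of its 19-year Metonic cycle; leap years are at positions 3, 6, 8, 11, 14, 17, 19, so it is a leap year (13 months).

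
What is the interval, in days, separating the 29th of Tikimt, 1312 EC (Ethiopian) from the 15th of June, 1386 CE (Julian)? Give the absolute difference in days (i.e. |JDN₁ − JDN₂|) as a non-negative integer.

First date → JDN 2203122; second date → JDN 2227460.
The interval is |2203122 − 2227460| = 24338 days.

24338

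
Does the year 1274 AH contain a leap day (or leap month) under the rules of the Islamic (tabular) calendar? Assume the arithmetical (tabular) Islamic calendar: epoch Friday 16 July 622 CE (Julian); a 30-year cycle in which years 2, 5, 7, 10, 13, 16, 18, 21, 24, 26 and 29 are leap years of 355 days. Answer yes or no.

no

Year 1274 AH is year 14 of its 30-year cycle; leap positions are 2, 5, 7, 10, 13, 16, 18, 21, 24, 26, 29, so it is a common year (354 days).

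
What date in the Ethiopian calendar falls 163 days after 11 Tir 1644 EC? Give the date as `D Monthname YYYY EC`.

24 Sene 1644 EC

The starting date is JDN 2324457; 2324457 + 163 = 2324620.
JDN 2324620 corresponds to 24 Sene 1644 EC.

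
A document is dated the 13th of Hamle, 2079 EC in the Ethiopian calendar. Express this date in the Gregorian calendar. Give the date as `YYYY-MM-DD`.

Julian Day Number of the source date = 2483522.
Converting JDN 2483522 to the Gregorian calendar gives 20 July 2087 CE.

2087-07-20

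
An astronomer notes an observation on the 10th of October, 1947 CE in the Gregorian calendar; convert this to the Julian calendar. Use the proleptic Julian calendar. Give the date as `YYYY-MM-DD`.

1947-09-27

For dates in this range the Gregorian date is 13 days ahead of the Julian.
10 October 1947 Gregorian − 13 days → 27 September 1947 Julian.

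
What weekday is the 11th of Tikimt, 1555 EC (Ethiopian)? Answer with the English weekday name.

Equivalently 18 October 1562 Gregorian, JDN 2291859.
JDN 2291859 mod 7 = 3, and JDN 0 was a Monday, so this is a Thursday.

Thursday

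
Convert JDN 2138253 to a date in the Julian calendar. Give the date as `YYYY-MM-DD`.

JDN 2138253 is 28 March 1142 in the proleptic Gregorian calendar.
In the Julian calendar that day is 1142-03-21.

1142-03-21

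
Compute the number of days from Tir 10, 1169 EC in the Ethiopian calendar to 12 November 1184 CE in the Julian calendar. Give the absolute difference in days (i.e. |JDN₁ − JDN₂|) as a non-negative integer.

2868

First date → JDN 2150962; second date → JDN 2153830.
The interval is |2150962 − 2153830| = 2868 days.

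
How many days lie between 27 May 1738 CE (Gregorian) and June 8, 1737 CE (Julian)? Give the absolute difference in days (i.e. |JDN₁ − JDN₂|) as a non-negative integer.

342

First date → JDN 2355998; second date → JDN 2355656.
The interval is |2355998 − 2355656| = 342 days.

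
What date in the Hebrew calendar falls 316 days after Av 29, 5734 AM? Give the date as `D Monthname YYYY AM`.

The starting date is JDN 2442277; 2442277 + 316 = 2442593.
JDN 2442593 corresponds to 20 Tammuz 5735 AM.

20 Tammuz 5735 AM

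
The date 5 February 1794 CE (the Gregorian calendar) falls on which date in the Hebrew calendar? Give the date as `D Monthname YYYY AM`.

5 Adar I 5554 AM

Both dates share Julian Day Number 2376341; in the Hebrew calendar that is 5 Adar I 5554 AM.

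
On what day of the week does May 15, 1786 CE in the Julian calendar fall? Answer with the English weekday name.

In the Gregorian calendar this is 26 May 1786 (JDN 2373529).
JDN 2373529 mod 7 = 4, and JDN 0 was a Monday, so this is a Friday.

Friday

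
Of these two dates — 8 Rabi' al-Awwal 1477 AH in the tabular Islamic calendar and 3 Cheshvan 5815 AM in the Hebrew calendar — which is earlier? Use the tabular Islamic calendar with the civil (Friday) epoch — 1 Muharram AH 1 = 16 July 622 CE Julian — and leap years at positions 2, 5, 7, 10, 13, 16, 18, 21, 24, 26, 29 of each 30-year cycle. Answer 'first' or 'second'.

first

First date → JDN 2471551; second date → JDN 2471576.
JDN 2471551 < JDN 2471576, so the first date is earlier.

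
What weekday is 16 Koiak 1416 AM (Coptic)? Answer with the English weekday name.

Wednesday

Equivalently 23 December 1699 Gregorian, JDN 2341964.
JDN 2341964 mod 7 = 2, and JDN 0 was a Monday, so this is a Wednesday.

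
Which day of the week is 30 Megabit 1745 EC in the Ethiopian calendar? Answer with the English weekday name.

Equivalently 6 April 1753 Gregorian, JDN 2361426.
2361426 ≡ 4 (mod 7); counting from Monday = 0 gives Friday.

Friday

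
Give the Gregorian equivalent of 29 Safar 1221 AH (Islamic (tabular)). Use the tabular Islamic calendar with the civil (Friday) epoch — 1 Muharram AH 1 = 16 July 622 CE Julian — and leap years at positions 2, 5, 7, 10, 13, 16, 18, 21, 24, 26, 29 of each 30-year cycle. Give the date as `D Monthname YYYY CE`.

Julian Day Number of the source date = 2380825.
Converting JDN 2380825 to the Gregorian calendar gives 18 May 1806 CE.

18 May 1806 CE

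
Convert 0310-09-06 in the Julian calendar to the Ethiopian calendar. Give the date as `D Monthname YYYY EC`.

The source date corresponds to 7 September 310 in the proleptic Gregorian calendar (JDN 1834534).
That day falls on 9 Meskerem 303 EC in the Ethiopian calendar.

9 Meskerem 303 EC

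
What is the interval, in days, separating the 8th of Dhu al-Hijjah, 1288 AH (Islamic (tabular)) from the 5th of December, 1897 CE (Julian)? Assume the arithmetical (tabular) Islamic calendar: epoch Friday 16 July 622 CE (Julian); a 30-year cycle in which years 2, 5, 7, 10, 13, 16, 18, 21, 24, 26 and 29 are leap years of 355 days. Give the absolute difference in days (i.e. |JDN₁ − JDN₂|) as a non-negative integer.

First date → JDN 2404842; second date → JDN 2414276.
The interval is |2404842 − 2414276| = 9434 days.

9434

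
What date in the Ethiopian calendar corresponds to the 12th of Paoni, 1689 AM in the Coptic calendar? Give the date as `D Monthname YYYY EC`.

12 Sene 1965 EC

Julian Day Number of the source date = 2441853.
Converting JDN 2441853 to the Ethiopian calendar gives 12 Sene 1965 EC.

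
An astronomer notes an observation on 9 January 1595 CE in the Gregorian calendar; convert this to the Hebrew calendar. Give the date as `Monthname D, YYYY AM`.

Both dates share Julian Day Number 2303630; in the Hebrew calendar that is 28 Tevet 5355 AM.

Tevet 28, 5355 AM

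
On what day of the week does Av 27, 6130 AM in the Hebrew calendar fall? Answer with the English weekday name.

Thursday

In the Gregorian calendar this is 20 August 2370 (JDN 2586916).
Since JDN mod 7 = 3 (0 = Monday), the day is Thursday.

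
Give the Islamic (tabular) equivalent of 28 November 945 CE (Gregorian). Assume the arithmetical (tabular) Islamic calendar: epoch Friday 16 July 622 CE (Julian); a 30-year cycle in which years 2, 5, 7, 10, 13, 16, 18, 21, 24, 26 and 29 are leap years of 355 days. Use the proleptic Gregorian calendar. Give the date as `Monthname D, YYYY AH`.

Both dates share Julian Day Number 2066546; in the tabular Islamic calendar that is 14 Rabi' al-Thani 334 AH.

Rabi' al-Thani 14, 334 AH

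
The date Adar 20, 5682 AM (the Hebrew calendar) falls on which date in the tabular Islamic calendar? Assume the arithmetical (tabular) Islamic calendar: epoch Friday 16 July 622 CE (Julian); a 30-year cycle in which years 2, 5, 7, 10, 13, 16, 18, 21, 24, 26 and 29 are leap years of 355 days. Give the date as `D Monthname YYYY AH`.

21 Rajab 1340 AH

The source date corresponds to 20 March 1922 in the Gregorian calendar (JDN 2423134).
That day falls on 21 Rajab 1340 AH in the tabular Islamic calendar.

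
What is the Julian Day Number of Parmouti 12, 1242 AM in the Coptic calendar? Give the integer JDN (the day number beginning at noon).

Equivalently 17 April 1526 (proleptic Gregorian).
JDN 2451545 is 1 January 2000 CE (Gregorian); the target day is −173019 days from there, so JDN = 2278526.

2278526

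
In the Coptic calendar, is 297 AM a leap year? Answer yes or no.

297 mod 4 = 1; in the Coptic calendar a year is leap when year mod 4 = 3, so it is a common year.

no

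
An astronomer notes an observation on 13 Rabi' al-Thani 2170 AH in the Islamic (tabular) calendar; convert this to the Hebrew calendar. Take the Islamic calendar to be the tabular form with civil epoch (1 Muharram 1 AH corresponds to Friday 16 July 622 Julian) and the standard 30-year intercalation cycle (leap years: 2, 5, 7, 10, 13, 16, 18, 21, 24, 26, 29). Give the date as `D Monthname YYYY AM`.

Both dates share Julian Day Number 2717162; in the Hebrew calendar that is 13 Adar II 6487 AM.

13 Adar II 6487 AM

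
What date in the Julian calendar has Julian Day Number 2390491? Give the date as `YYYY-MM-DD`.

1832-10-22

The Gregorian equivalent of JDN 2390491 is 3 November 1832.
In the Julian calendar that day is 1832-10-22.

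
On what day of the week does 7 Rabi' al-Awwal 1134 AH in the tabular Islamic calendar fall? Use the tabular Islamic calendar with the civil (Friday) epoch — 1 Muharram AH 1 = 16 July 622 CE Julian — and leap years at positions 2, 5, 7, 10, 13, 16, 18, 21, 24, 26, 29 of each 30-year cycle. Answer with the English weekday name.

Friday

In the Gregorian calendar this is 26 December 1721 (JDN 2350002).
JDN 2350002 mod 7 = 4, and JDN 0 was a Monday, so this is a Friday.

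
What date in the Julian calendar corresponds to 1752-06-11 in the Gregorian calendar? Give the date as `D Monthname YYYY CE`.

For dates in this range the Gregorian date is 11 days ahead of the Julian.
11 June 1752 Gregorian − 11 days → 31 May 1752 Julian.

31 May 1752 CE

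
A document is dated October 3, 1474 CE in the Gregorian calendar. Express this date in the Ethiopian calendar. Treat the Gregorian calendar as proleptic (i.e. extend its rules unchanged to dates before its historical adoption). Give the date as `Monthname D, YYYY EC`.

Julian Day Number of the source date = 2259703.
Converting JDN 2259703 to the Ethiopian calendar gives 27 Meskerem 1467 EC.

Meskerem 27, 1467 EC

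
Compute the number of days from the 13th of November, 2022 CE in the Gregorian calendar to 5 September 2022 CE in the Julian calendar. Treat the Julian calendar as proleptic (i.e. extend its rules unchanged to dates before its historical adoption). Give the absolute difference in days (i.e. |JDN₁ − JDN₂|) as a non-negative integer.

First date → JDN 2459897; second date → JDN 2459841.
The interval is |2459897 − 2459841| = 56 days.

56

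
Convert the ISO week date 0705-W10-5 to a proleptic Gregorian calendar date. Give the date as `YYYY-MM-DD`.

ISO week 1 of 705 is the week containing the first Thursday of 705.
Week 10, day 5 (Friday) lands on 0705-03-10.

0705-03-10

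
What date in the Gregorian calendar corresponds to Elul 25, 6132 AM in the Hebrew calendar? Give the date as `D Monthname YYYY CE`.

25 September 2372 CE

Julian Day Number of the source date = 2587683.
Converting JDN 2587683 to the Gregorian calendar gives 25 September 2372 CE.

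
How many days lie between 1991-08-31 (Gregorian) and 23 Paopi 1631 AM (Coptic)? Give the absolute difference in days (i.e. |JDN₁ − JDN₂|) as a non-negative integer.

First date → JDN 2448500; second date → JDN 2420439.
The interval is |2448500 − 2420439| = 28061 days.

28061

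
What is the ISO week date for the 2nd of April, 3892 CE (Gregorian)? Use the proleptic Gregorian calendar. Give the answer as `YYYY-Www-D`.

The weekday is Saturday (ISO weekday 6).
That Saturday belongs to ISO week 13 of ISO year 3892.

3892-W13-6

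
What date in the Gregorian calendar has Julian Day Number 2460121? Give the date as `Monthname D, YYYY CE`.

Counting from JDN 2299161 = 15 Oct 1582 gives an offset of 160960 days.

June 25, 2023 CE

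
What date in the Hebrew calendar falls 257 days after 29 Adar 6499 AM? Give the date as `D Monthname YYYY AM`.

Counting 257 days forward from JDN 2721548 reaches JDN 2721805, which is 20 Kislev 6500 AM.

20 Kislev 6500 AM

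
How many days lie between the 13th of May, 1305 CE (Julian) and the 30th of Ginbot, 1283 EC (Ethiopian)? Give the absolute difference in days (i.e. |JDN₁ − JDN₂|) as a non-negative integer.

First date → JDN 2197842; second date → JDN 2192740.
The interval is |2197842 − 2192740| = 5102 days.

5102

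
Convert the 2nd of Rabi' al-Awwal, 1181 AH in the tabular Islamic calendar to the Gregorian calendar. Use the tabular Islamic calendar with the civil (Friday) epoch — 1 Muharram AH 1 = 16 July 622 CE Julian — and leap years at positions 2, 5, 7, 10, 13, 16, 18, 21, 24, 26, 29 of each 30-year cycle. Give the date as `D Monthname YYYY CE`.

29 July 1767 CE

Both dates share Julian Day Number 2366653; in the Gregorian calendar that is 29 July 1767 CE.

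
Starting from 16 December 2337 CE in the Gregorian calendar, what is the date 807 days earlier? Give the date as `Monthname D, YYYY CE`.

JDN of 16 December 2337 CE = 2574981.
2574981 − 807 = 2574174.
JDN 2574174 in the Gregorian calendar is October 1, 2335 CE.

October 1, 2335 CE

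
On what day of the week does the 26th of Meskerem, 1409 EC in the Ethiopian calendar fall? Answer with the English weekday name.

Equivalently 2 October 1416 Gregorian, JDN 2238518.
Since JDN mod 7 = 2 (0 = Monday), the day is Wednesday.

Wednesday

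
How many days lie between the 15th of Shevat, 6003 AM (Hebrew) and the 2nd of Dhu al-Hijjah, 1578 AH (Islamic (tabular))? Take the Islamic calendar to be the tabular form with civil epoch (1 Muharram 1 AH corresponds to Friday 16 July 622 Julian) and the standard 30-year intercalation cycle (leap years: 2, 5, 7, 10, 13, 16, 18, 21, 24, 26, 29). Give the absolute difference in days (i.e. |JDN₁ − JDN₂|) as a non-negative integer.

32733

First date → JDN 2540335; second date → JDN 2507602.
The interval is |2540335 − 2507602| = 32733 days.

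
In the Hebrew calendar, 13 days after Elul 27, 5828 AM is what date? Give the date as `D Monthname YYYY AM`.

JDN of Elul 27, 5828 AM = 2476649.
2476649 + 13 = 2476662.
JDN 2476662 in the Hebrew calendar is 11 Tishrei 5829 AM.

11 Tishrei 5829 AM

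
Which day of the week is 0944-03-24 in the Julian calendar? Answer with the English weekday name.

Sunday

This is JDN 2065937 (29 March 944 Gregorian).
Since JDN mod 7 = 6 (0 = Monday), the day is Sunday.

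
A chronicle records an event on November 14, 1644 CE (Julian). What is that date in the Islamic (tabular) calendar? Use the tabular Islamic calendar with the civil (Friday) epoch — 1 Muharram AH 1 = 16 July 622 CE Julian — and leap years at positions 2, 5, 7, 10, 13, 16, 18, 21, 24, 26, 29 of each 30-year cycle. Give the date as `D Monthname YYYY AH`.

24 Ramadan 1054 AH

Both dates share Julian Day Number 2321847; in the tabular Islamic calendar that is 24 Ramadan 1054 AH.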